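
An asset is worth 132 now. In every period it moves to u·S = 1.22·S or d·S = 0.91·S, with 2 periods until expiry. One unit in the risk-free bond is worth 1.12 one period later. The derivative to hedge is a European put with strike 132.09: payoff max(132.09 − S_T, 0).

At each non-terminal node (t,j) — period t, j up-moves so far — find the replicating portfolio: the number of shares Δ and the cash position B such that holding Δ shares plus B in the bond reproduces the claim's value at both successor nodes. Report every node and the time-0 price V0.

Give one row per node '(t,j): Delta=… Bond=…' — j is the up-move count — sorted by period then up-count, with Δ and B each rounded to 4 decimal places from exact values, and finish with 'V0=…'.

Under the risk-neutral measure, an up-move has probability p* = (R−d)/(u−d) = 0.6774 and values discount at R = 1.12.
Terminal values V(2,·): V(2,0)=22.7808, V(2,1)=0.0000, V(2,2)=0.0000
Node (1,0) S=120.1200: V=(p*·0.0000+(1−p*)·22.7808)/1.12=6.5613; Δ=(0.0000−22.7808)/(146.5464−109.3092)=-0.6118; B=V−Δ·S=80.0477
Node (1,1) S=161.0400: V=(p*·0.0000+(1−p*)·0.0000)/1.12=0.0000; Δ=(0.0000−0.0000)/(196.4688−146.5464)=0.0000; B=V−Δ·S=0.0000
Node (0,0) S=132.0000: V=(p*·0.0000+(1−p*)·6.5613)/1.12=1.8898; Δ=(0.0000−6.5613)/(161.0400−120.1200)=-0.1603; B=V−Δ·S=23.0552
Self-financing check: at every node Δ·S+B equals the discounted successor values.

(0,0): Delta=-0.1603 Bond=23.0552
(1,0): Delta=-0.6118 Bond=80.0477
(1,1): Delta=0.0000 Bond=0.0000
V0=1.8898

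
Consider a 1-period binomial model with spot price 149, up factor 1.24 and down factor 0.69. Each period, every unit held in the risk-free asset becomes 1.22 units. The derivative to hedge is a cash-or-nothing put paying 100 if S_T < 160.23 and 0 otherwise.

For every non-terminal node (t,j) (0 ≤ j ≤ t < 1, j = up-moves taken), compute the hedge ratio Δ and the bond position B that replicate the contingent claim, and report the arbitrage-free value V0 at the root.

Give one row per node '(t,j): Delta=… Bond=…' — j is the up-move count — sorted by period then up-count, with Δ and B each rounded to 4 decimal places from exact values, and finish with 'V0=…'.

(0,0): Delta=-1.2203 Bond=184.7988
V0=2.9806

Under the risk-neutral measure, an up-move has probability p* = (R−d)/(u−d) = 0.9636 and values discount at R = 1.22.
Terminal values V(1,·): V(1,0)=100.0000, V(1,1)=0.0000
  t=0,j=0: stock 149.0000 → up 184.7600 (V=0.0000), down 102.8100 (V=100.0000). Price 2.9806; hedge Δ=-1.2203, bond B=184.7988.
Each (Δ,B) replicates both successor values, so the strategy is self-financing and V0 is arbitrage-free.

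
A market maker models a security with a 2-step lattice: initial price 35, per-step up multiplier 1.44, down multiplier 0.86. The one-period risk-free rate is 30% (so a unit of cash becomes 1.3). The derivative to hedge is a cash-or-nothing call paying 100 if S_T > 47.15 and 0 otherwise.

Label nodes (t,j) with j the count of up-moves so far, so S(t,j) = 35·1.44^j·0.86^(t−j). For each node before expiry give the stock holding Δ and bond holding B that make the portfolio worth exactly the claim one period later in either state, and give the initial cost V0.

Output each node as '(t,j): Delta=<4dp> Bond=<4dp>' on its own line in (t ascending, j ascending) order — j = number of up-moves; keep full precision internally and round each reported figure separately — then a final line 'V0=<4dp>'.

Under the risk-neutral measure, an up-move has probability p* = (R−d)/(u−d) = 0.7586 and values discount at R = 1.3.
At expiry t=2: V(2,0)=0.0000, V(2,1)=0.0000, V(2,2)=100.0000
(1,0): S=30.1000. Δ = (V_up−V_dn)/(S_up−S_dn) = (0.0000−0.0000)/(43.3440−25.8860) = 0.0000. V = [p*·0.0000 + (1−p*)·0.0000]/1.3 = 0.0000. B = V − Δ·S = 0.0000.
(1,1): S=50.4000. Δ = (V_up−V_dn)/(S_up−S_dn) = (100.0000−0.0000)/(72.5760−43.3440) = 3.4209. V = [p*·100.0000 + (1−p*)·0.0000]/1.3 = 58.3554. B = V − Δ·S = -114.0584.
(0,0): S=35.0000. Δ = (V_up−V_dn)/(S_up−S_dn) = (58.3554−0.0000)/(50.4000−30.1000) = 2.8747. V = [p*·58.3554 + (1−p*)·0.0000]/1.3 = 34.0536. B = V − Δ·S = -66.5593.
Self-financing check: at every node Δ·S+B equals the discounted successor values.

(0,0): Delta=2.8747 Bond=-66.5593
(1,0): Delta=0.0000 Bond=0.0000
(1,1): Delta=3.4209 Bond=-114.0584
V0=34.0536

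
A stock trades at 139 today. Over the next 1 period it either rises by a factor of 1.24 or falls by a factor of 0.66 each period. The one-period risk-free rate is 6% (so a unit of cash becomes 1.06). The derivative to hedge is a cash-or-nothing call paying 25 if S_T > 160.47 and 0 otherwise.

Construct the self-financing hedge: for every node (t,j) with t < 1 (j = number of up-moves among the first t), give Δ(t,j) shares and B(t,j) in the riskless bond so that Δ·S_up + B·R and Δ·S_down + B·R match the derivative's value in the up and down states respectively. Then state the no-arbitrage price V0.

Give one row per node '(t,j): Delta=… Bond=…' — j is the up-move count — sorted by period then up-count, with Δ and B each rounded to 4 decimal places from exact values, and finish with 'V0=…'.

The replicating-portfolio and risk-neutral prices coincide; use p* = (1.06−0.66)/(1.24−0.66) = 0.6897 for the latter.
Terminal payoffs: V(1,0)=0.0000, V(1,1)=25.0000
(0,0): S=139.0000. Δ = (V_up−V_dn)/(S_up−S_dn) = (25.0000−0.0000)/(172.3600−91.7400) = 0.3101. V = [p*·25.0000 + (1−p*)·0.0000]/1.06 = 16.2655. B = V − Δ·S = -26.8380.
Check: Δ(0,0)·S0 + B(0,0) = 16.2655 = V0.

(0,0): Delta=0.3101 Bond=-26.8380
V0=16.2655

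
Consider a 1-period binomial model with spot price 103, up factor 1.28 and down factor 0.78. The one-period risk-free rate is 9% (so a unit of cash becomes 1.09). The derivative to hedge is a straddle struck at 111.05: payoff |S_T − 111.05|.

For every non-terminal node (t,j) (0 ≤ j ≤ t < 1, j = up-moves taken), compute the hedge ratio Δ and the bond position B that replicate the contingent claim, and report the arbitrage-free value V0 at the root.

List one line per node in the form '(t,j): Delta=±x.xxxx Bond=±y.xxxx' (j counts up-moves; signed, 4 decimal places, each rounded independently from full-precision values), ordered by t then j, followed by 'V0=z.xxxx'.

The replicating-portfolio and risk-neutral prices coincide; use p* = (1.09−0.78)/(1.28−0.78) = 0.6200 for the latter.
Payoff layer (t=1): V(1,0)=30.7100, V(1,1)=20.7900
  t=0,j=0: stock 103.0000 → up 131.8400 (V=20.7900), down 80.3400 (V=30.7100). Price 22.5317; hedge Δ=-0.1926, bond B=42.3717.
Check: Δ(0,0)·S0 + B(0,0) = 22.5317 = V0.

(0,0): Delta=-0.1926 Bond=42.3717
V0=22.5317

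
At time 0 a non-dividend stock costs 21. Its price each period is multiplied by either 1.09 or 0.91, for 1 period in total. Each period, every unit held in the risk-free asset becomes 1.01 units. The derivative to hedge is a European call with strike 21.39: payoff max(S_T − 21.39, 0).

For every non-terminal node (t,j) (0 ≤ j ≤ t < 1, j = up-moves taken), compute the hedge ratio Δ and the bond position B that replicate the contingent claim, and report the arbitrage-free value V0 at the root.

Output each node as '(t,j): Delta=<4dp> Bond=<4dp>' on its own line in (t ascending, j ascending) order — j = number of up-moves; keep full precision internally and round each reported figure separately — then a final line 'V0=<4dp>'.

(0,0): Delta=0.3968 Bond=-7.5083
V0=0.8251

Since d<R<u, set p* = (R−d)/(u−d) = 0.5556; price each node as the discounted p*-expectation of its children.
Terminal payoffs: V(1,0)=0.0000, V(1,1)=1.5000
(0,0): S=21.0000. Δ = (V_up−V_dn)/(S_up−S_dn) = (1.5000−0.0000)/(22.8900−19.1100) = 0.3968. V = [p*·1.5000 + (1−p*)·0.0000]/1.01 = 0.8251. B = V − Δ·S = -7.5083.
Root portfolio cost Δ·21+B reproduces V0=0.8251.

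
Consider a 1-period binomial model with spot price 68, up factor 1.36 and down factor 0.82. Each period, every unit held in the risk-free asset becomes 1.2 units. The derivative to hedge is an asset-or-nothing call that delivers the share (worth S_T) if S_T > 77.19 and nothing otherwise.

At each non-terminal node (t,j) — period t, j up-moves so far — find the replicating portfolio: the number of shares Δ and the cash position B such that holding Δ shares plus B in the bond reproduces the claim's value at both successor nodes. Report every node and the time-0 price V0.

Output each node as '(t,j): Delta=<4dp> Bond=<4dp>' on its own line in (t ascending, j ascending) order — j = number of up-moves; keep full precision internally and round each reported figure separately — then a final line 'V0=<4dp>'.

Since d<R<u, set p* = (R−d)/(u−d) = 0.7037; price each node as the discounted p*-expectation of its children.
Terminal payoffs: V(1,0)=0.0000, V(1,1)=92.4800
Node (0,0) S=68.0000: V=(p*·92.4800+(1−p*)·0.0000)/1.2=54.2321; Δ=(92.4800−0.0000)/(92.4800−55.7600)=2.5185; B=V−Δ·S=-117.0272
Each (Δ,B) replicates both successor values, so the strategy is self-financing and V0 is arbitrage-free.

(0,0): Delta=2.5185 Bond=-117.0272
V0=54.2321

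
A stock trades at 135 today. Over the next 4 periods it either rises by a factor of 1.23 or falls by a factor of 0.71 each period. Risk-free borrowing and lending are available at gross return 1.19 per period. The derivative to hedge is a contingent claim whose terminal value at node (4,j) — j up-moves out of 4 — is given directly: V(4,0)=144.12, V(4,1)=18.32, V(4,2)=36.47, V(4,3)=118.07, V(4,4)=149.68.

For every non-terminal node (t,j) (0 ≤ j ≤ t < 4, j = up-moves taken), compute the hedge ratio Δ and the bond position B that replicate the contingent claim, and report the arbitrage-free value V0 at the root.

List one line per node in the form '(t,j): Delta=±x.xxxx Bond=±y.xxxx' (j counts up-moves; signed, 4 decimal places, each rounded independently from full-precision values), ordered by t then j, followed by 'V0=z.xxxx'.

(0,0): Delta=0.3478 Bond=22.0512
(1,0): Delta=1.0111 Bond=-37.3302
(1,1): Delta=0.3159 Bond=31.5385
(2,0): Delta=0.1681 Bond=12.9470
(2,1): Delta=1.0516 Bond=-49.2037
(2,2): Delta=0.2805 Bond=44.7587
(3,0): Delta=-5.0069 Bond=265.4499
(3,1): Delta=0.4170 Bond=-5.4300
(3,2): Delta=1.0821 Bond=-62.9793
(3,3): Delta=0.2420 Bond=62.9497
V0=69.0080

Since d<R<u, set p* = (R−d)/(u−d) = 0.9231; price each node as the discounted p*-expectation of its children.
At expiry t=4: V(4,0)=144.1200, V(4,1)=18.3200, V(4,2)=36.4700, V(4,3)=118.0700, V(4,4)=149.6800
Node (3,0) S=48.3180: V=(p*·18.3200+(1−p*)·144.1200)/1.19=23.5268; Δ=(18.3200−144.1200)/(59.4311−34.3058)=-5.0069; B=V−Δ·S=265.4499
Node (3,1) S=83.7058: V=(p*·36.4700+(1−p*)·18.3200)/1.19=29.4738; Δ=(36.4700−18.3200)/(102.9581−59.4311)=0.4170; B=V−Δ·S=-5.4300
Node (3,2) S=145.0115: V=(p*·118.0700+(1−p*)·36.4700)/1.19=93.9438; Δ=(118.0700−36.4700)/(178.3641−102.9581)=1.0821; B=V−Δ·S=-62.9793
Node (3,3) S=251.2170: V=(p*·149.6800+(1−p*)·118.0700)/1.19=123.7382; Δ=(149.6800−118.0700)/(308.9970−178.3641)=0.2420; B=V−Δ·S=62.9497
Node (2,0) S=68.0535: V=(p*·29.4738+(1−p*)·23.5268)/1.19=24.3835; Δ=(29.4738−23.5268)/(83.7058−48.3180)=0.1681; B=V−Δ·S=12.9470
Node (2,1) S=117.8955: V=(p*·93.9438+(1−p*)·29.4738)/1.19=74.7769; Δ=(93.9438−29.4738)/(145.0115−83.7058)=1.0516; B=V−Δ·S=-49.2037
Node (2,2) S=204.2415: V=(p*·123.7382+(1−p*)·93.9438)/1.19=102.0557; Δ=(123.7382−93.9438)/(251.2170−145.0115)=0.2805; B=V−Δ·S=44.7587
Node (1,0) S=95.8500: V=(p*·74.7769+(1−p*)·24.3835)/1.19=59.5803; Δ=(74.7769−24.3835)/(117.8955−68.0535)=1.0111; B=V−Δ·S=-37.3302
Node (1,1) S=166.0500: V=(p*·102.0557+(1−p*)·74.7769)/1.19=83.9978; Δ=(102.0557−74.7769)/(204.2415−117.8955)=0.3159; B=V−Δ·S=31.5385
Node (0,0) S=135.0000: V=(p*·83.9978+(1−p*)·59.5803)/1.19=69.0080; Δ=(83.9978−59.5803)/(166.0500−95.8500)=0.3478; B=V−Δ·S=22.0512
The time-0 hedge costs 69.0080, which is the no-arbitrage price.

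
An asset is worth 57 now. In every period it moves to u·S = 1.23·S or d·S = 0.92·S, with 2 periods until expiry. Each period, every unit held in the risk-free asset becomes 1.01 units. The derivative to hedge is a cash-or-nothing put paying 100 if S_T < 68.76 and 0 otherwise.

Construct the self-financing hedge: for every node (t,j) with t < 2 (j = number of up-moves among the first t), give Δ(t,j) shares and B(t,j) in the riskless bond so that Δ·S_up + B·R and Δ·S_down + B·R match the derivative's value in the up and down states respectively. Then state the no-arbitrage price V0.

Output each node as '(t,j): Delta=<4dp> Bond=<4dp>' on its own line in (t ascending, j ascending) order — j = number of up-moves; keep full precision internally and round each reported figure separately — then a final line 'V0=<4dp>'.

No-arbitrage ⇒ martingale measure with p* = (R−d)/(u−d) = 0.2903.
Payoff layer (t=2): V(2,0)=100.0000, V(2,1)=100.0000, V(2,2)=0.0000
  t=1,j=0: stock 52.4400 → up 64.5012 (V=100.0000), down 48.2448 (V=100.0000). Price 99.0099; hedge Δ=0.0000, bond B=99.0099.
  t=1,j=1: stock 70.1100 → up 86.2353 (V=0.0000), down 64.5012 (V=100.0000). Price 70.2651; hedge Δ=-4.6011, bond B=392.8457.
  t=0,j=0: stock 57.0000 → up 70.1100 (V=70.2651), down 52.4400 (V=99.0099). Price 89.7670; hedge Δ=-1.6268, bond B=182.4922.
Self-financing check: at every node Δ·S+B equals the discounted successor values.

(0,0): Delta=-1.6268 Bond=182.4922
(1,0): Delta=0.0000 Bond=99.0099
(1,1): Delta=-4.6011 Bond=392.8457
V0=89.7670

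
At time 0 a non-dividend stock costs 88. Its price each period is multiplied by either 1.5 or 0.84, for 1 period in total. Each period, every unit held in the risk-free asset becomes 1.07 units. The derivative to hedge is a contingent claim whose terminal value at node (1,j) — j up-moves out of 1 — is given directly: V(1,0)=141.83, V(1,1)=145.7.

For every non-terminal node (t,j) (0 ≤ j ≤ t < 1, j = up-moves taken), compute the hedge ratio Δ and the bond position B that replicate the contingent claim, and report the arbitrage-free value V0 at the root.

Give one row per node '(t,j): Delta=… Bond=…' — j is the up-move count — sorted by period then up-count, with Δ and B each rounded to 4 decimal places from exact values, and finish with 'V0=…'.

Since d<R<u, set p* = (R−d)/(u−d) = 0.3485; price each node as the discounted p*-expectation of its children.
At expiry t=1: V(1,0)=141.8300, V(1,1)=145.7000
(0,0): S=88.0000. Δ = (V_up−V_dn)/(S_up−S_dn) = (145.7000−141.8300)/(132.0000−73.9200) = 0.0666. V = [p*·145.7000 + (1−p*)·141.8300]/1.07 = 133.8118. B = V − Δ·S = 127.9482.
Self-financing check: at every node Δ·S+B equals the discounted successor values.

(0,0): Delta=0.0666 Bond=127.9482
V0=133.8118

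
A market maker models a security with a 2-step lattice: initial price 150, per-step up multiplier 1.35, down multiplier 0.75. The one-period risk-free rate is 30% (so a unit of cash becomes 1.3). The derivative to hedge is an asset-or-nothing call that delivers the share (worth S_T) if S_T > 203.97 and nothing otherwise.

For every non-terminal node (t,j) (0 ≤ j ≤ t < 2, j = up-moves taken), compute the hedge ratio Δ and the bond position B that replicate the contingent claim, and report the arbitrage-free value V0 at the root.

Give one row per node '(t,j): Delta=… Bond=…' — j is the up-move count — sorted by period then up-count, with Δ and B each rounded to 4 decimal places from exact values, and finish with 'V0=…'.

(0,0): Delta=2.1418 Bond=-185.3504
(1,0): Delta=0.0000 Bond=0.0000
(1,1): Delta=2.2500 Bond=-262.8606
V0=135.9236

Under the risk-neutral measure, an up-move has probability p* = (R−d)/(u−d) = 0.9167 and values discount at R = 1.3.
At expiry t=2: V(2,0)=0.0000, V(2,1)=0.0000, V(2,2)=273.3750
Node (1,0) S=112.5000: V=(p*·0.0000+(1−p*)·0.0000)/1.3=0.0000; Δ=(0.0000−0.0000)/(151.8750−84.3750)=0.0000; B=V−Δ·S=0.0000
Node (1,1) S=202.5000: V=(p*·273.3750+(1−p*)·0.0000)/1.3=192.7644; Δ=(273.3750−0.0000)/(273.3750−151.8750)=2.2500; B=V−Δ·S=-262.8606
Node (0,0) S=150.0000: V=(p*·192.7644+(1−p*)·0.0000)/1.3=135.9236; Δ=(192.7644−0.0000)/(202.5000−112.5000)=2.1418; B=V−Δ·S=-185.3504
The time-0 hedge costs 135.9236, which is the no-arbitrage price.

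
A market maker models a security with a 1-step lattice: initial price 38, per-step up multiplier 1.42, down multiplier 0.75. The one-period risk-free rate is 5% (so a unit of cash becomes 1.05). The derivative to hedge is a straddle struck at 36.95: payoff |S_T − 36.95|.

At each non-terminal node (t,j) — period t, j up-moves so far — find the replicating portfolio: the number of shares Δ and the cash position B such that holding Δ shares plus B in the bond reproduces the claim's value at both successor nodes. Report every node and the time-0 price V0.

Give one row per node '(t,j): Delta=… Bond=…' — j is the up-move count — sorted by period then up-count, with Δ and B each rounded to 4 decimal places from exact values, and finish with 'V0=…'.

Risk-neutral probability p* = (R−d)/(u−d) = (1.05−0.75)/(1.42−0.75) = 0.4478.
Terminal payoffs: V(1,0)=8.4500, V(1,1)=17.0100
  t=0,j=0: stock 38.0000 → up 53.9600 (V=17.0100), down 28.5000 (V=8.4500). Price 11.6979; hedge Δ=0.3362, bond B=-1.0782.
Check: Δ(0,0)·S0 + B(0,0) = 11.6979 = V0.

(0,0): Delta=0.3362 Bond=-1.0782
V0=11.6979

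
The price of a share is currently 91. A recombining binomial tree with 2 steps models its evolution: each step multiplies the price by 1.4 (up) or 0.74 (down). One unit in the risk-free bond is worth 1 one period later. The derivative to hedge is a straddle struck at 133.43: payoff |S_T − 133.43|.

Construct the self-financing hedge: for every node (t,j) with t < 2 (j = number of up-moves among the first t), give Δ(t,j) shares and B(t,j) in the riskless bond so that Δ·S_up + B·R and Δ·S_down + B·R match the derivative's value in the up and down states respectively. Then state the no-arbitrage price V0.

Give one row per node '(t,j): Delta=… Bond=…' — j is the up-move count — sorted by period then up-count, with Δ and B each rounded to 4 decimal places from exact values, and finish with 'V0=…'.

(0,0): Delta=-0.4106 Bond=93.7398
(1,0): Delta=-1.0000 Bond=133.4300
(1,1): Delta=0.0687 Bond=32.6779
V0=56.3752

Risk-neutral probability p* = (R−d)/(u−d) = (1−0.74)/(1.4−0.74) = 0.3939.
At expiry t=2: V(2,0)=83.5984, V(2,1)=39.1540, V(2,2)=44.9300
  t=1,j=0: stock 67.3400 → up 94.2760 (V=39.1540), down 49.8316 (V=83.5984). Price 66.0900; hedge Δ=-1.0000, bond B=133.4300.
  t=1,j=1: stock 127.4000 → up 178.3600 (V=44.9300), down 94.2760 (V=39.1540). Price 41.4294; hedge Δ=0.0687, bond B=32.6779.
  t=0,j=0: stock 91.0000 → up 127.4000 (V=41.4294), down 67.3400 (V=66.0900). Price 56.3752; hedge Δ=-0.4106, bond B=93.7398.
Check: Δ(0,0)·S0 + B(0,0) = 56.3752 = V0.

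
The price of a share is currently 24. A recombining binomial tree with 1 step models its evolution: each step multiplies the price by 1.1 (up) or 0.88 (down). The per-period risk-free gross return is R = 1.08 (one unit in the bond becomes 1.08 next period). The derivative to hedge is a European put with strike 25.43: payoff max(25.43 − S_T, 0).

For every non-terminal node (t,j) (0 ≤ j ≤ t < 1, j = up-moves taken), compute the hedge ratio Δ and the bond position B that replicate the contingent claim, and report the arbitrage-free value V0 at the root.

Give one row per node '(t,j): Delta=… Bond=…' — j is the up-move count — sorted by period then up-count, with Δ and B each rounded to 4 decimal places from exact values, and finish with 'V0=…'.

(0,0): Delta=-0.8163 Bond=19.9537
V0=0.3628

Under the risk-neutral measure, an up-move has probability p* = (R−d)/(u−d) = 0.9091 and values discount at R = 1.08.
Terminal payoffs: V(1,0)=4.3100, V(1,1)=0.0000
  t=0,j=0: stock 24.0000 → up 26.4000 (V=0.0000), down 21.1200 (V=4.3100). Price 0.3628; hedge Δ=-0.8163, bond B=19.9537.
The time-0 hedge costs 0.3628, which is the no-arbitrage price.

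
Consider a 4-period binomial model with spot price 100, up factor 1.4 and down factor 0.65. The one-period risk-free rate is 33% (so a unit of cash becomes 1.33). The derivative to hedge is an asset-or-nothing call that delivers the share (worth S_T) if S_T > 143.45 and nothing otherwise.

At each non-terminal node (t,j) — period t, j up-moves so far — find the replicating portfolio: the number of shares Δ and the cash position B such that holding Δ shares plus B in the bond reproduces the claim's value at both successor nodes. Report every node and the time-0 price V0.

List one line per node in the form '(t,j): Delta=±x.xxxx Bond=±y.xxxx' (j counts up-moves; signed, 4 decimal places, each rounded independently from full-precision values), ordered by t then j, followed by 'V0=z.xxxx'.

(0,0): Delta=1.1020 Bond=-11.3709
(1,0): Delta=1.7003 Bond=-54.0120
(1,1): Delta=1.0734 Bond=-11.1201
(2,0): Delta=0.0000 Bond=0.0000
(2,1): Delta=1.7815 Bond=-79.2308
(2,2): Delta=1.0395 Bond=-8.1561
(3,0): Delta=0.0000 Bond=0.0000
(3,1): Delta=0.0000 Bond=0.0000
(3,2): Delta=1.8667 Bond=-116.2246
(3,3): Delta=1.0000 Bond=0.0000
V0=98.8262

Since d<R<u, set p* = (R−d)/(u−d) = 0.9067; price each node as the discounted p*-expectation of its children.
Terminal values V(4,·): V(4,0)=0.0000, V(4,1)=0.0000, V(4,2)=0.0000, V(4,3)=178.3600, V(4,4)=384.1600
(3,0): S=27.4625. Δ = (V_up−V_dn)/(S_up−S_dn) = (0.0000−0.0000)/(38.4475−17.8506) = 0.0000. V = [p*·0.0000 + (1−p*)·0.0000]/1.33 = 0.0000. B = V − Δ·S = 0.0000.
(3,1): S=59.1500. Δ = (V_up−V_dn)/(S_up−S_dn) = (0.0000−0.0000)/(82.8100−38.4475) = 0.0000. V = [p*·0.0000 + (1−p*)·0.0000]/1.33 = 0.0000. B = V − Δ·S = 0.0000.
(3,2): S=127.4000. Δ = (V_up−V_dn)/(S_up−S_dn) = (178.3600−0.0000)/(178.3600−82.8100) = 1.8667. V = [p*·178.3600 + (1−p*)·0.0000]/1.33 = 121.5888. B = V − Δ·S = -116.2246.
(3,3): S=274.4000. Δ = (V_up−V_dn)/(S_up−S_dn) = (384.1600−178.3600)/(384.1600−178.3600) = 1.0000. V = [p*·384.1600 + (1−p*)·178.3600]/1.33 = 274.4000. B = V − Δ·S = 0.0000.
(2,0): S=42.2500. Δ = (V_up−V_dn)/(S_up−S_dn) = (0.0000−0.0000)/(59.1500−27.4625) = 0.0000. V = [p*·0.0000 + (1−p*)·0.0000]/1.33 = 0.0000. B = V − Δ·S = 0.0000.
(2,1): S=91.0000. Δ = (V_up−V_dn)/(S_up−S_dn) = (121.5888−0.0000)/(127.4000−59.1500) = 1.7815. V = [p*·121.5888 + (1−p*)·0.0000]/1.33 = 82.8876. B = V − Δ·S = -79.2308.
(2,2): S=196.0000. Δ = (V_up−V_dn)/(S_up−S_dn) = (274.4000−121.5888)/(274.4000−127.4000) = 1.0395. V = [p*·274.4000 + (1−p*)·121.5888]/1.33 = 195.5922. B = V − Δ·S = -8.1561.
(1,0): S=65.0000. Δ = (V_up−V_dn)/(S_up−S_dn) = (82.8876−0.0000)/(91.0000−42.2500) = 1.7003. V = [p*·82.8876 + (1−p*)·0.0000]/1.33 = 56.5048. B = V − Δ·S = -54.0120.
(1,1): S=140.0000. Δ = (V_up−V_dn)/(S_up−S_dn) = (195.5922−82.8876)/(196.0000−91.0000) = 1.0734. V = [p*·195.5922 + (1−p*)·82.8876]/1.33 = 139.1527. B = V − Δ·S = -11.1201.
(0,0): S=100.0000. Δ = (V_up−V_dn)/(S_up−S_dn) = (139.1527−56.5048)/(140.0000−65.0000) = 1.1020. V = [p*·139.1527 + (1−p*)·56.5048]/1.33 = 98.8262. B = V − Δ·S = -11.3709.
Check: Δ(0,0)·S0 + B(0,0) = 98.8262 = V0.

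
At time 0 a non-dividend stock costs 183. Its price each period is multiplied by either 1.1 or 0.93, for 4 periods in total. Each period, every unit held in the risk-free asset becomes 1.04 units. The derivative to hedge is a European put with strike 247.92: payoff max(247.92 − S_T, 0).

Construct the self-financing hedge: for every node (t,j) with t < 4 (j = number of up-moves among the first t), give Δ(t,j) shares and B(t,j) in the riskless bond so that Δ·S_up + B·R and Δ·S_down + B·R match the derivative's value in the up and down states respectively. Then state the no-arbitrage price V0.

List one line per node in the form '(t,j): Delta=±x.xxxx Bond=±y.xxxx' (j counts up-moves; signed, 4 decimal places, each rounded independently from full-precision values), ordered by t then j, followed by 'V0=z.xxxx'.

(0,0): Delta=-0.8451 Bond=186.5726
(1,0): Delta=-1.0000 Bond=220.4000
(1,1): Delta=-0.7736 Bond=179.6549
(2,0): Delta=-1.0000 Bond=229.2160
(2,1): Delta=-1.0000 Bond=229.2160
(2,2): Delta=-0.6693 Bond=163.7275
(3,0): Delta=-1.0000 Bond=238.3846
(3,1): Delta=-1.0000 Bond=238.3846
(3,2): Delta=-1.0000 Bond=238.3846
(3,3): Delta=-0.5167 Bond=133.1268
V0=31.9215

Risk-neutral probability p* = (R−d)/(u−d) = (1.04−0.93)/(1.1−0.93) = 0.6471.
Terminal payoffs: V(4,0)=111.0265, V(4,1)=86.0029, V(4,2)=56.4052, V(4,3)=21.3971, V(4,4)=0.0000
Node (3,0) S=147.1973: V=(p*·86.0029+(1−p*)·111.0265)/1.04=91.1873; Δ=(86.0029−111.0265)/(161.9171−136.8935)=-1.0000; B=V−Δ·S=238.3846
Node (3,1) S=174.1044: V=(p*·56.4052+(1−p*)·86.0029)/1.04=64.2802; Δ=(56.4052−86.0029)/(191.5148−161.9171)=-1.0000; B=V−Δ·S=238.3846
Node (3,2) S=205.9299: V=(p*·21.3971+(1−p*)·56.4052)/1.04=32.4547; Δ=(21.3971−56.4052)/(226.5229−191.5148)=-1.0000; B=V−Δ·S=238.3846
Node (3,3) S=243.5730: V=(p*·0.0000+(1−p*)·21.3971)/1.04=7.2615; Δ=(0.0000−21.3971)/(267.9303−226.5229)=-0.5167; B=V−Δ·S=133.1268
Node (2,0) S=158.2767: V=(p*·64.2802+(1−p*)·91.1873)/1.04=70.9393; Δ=(64.2802−91.1873)/(174.1044−147.1973)=-1.0000; B=V−Δ·S=229.2160
Node (2,1) S=187.2090: V=(p*·32.4547+(1−p*)·64.2802)/1.04=42.0070; Δ=(32.4547−64.2802)/(205.9299−174.1044)=-1.0000; B=V−Δ·S=229.2160
Node (2,2) S=221.4300: V=(p*·7.2615+(1−p*)·32.4547)/1.04=15.5319; Δ=(7.2615−32.4547)/(243.5730−205.9299)=-0.6693; B=V−Δ·S=163.7275
Node (1,0) S=170.1900: V=(p*·42.0070+(1−p*)·70.9393)/1.04=50.2100; Δ=(42.0070−70.9393)/(187.2090−158.2767)=-1.0000; B=V−Δ·S=220.4000
Node (1,1) S=201.3000: V=(p*·15.5319+(1−p*)·42.0070)/1.04=23.9193; Δ=(15.5319−42.0070)/(221.4300−187.2090)=-0.7736; B=V−Δ·S=179.6549
Node (0,0) S=183.0000: V=(p*·23.9193+(1−p*)·50.2100)/1.04=31.9215; Δ=(23.9193−50.2100)/(201.3000−170.1900)=-0.8451; B=V−Δ·S=186.5726
Each (Δ,B) replicates both successor values, so the strategy is self-financing and V0 is arbitrage-free.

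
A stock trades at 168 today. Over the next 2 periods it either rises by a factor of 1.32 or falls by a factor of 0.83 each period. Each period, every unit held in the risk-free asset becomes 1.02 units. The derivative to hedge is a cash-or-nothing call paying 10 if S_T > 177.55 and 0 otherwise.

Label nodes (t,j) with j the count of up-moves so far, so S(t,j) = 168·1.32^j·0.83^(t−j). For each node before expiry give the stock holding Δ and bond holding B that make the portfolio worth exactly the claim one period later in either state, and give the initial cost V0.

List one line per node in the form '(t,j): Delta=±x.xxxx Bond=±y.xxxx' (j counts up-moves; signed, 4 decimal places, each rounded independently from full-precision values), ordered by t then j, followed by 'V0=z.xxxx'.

(0,0): Delta=0.0729 Bond=-6.2410
(1,0): Delta=0.1464 Bond=-16.6066
(1,1): Delta=0.0000 Bond=9.8039
V0=6.0088

Under the risk-neutral measure, an up-move has probability p* = (R−d)/(u−d) = 0.3878 and values discount at R = 1.02.
Terminal values V(2,·): V(2,0)=0.0000, V(2,1)=10.0000, V(2,2)=10.0000
  t=1,j=0: stock 139.4400 → up 184.0608 (V=10.0000), down 115.7352 (V=0.0000). Price 3.8015; hedge Δ=0.1464, bond B=-16.6066.
  t=1,j=1: stock 221.7600 → up 292.7232 (V=10.0000), down 184.0608 (V=10.0000). Price 9.8039; hedge Δ=0.0000, bond B=9.8039.
  t=0,j=0: stock 168.0000 → up 221.7600 (V=9.8039), down 139.4400 (V=3.8015). Price 6.0088; hedge Δ=0.0729, bond B=-6.2410.
The time-0 hedge costs 6.0088, which is the no-arbitrage price.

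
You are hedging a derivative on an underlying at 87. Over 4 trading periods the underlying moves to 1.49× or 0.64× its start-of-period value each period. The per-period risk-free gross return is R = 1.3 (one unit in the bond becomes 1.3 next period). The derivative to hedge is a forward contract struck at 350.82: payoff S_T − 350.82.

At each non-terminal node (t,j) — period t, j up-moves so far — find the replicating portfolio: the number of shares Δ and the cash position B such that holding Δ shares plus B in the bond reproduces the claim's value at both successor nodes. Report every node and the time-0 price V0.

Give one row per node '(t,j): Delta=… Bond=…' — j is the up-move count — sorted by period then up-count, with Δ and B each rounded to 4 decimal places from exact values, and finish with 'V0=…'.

The replicating-portfolio and risk-neutral prices coincide; use p* = (1.3−0.64)/(1.49−0.64) = 0.7765 for the latter.
Payoff layer (t=4): V(4,0)=-336.2238, V(4,1)=-316.8383, V(4,2)=-271.7063, V(4,3)=-166.6334, V(4,4)=77.9894
(3,0): S=22.8065. Δ = (V_up−V_dn)/(S_up−S_dn) = (-316.8383−-336.2238)/(33.9817−14.5962) = 1.0000. V = [p*·-316.8383 + (1−p*)·-336.2238]/1.3 = -247.0550. B = V − Δ·S = -269.8615.
(3,1): S=53.0964. Δ = (V_up−V_dn)/(S_up−S_dn) = (-271.7063−-316.8383)/(79.1137−33.9817) = 1.0000. V = [p*·-271.7063 + (1−p*)·-316.8383]/1.3 = -216.7651. B = V − Δ·S = -269.8615.
(3,2): S=123.6152. Δ = (V_up−V_dn)/(S_up−S_dn) = (-166.6334−-271.7063)/(184.1866−79.1137) = 1.0000. V = [p*·-166.6334 + (1−p*)·-271.7063]/1.3 = -146.2464. B = V − Δ·S = -269.8615.
(3,3): S=287.7916. Δ = (V_up−V_dn)/(S_up−S_dn) = (77.9894−-166.6334)/(428.8094−184.1866) = 1.0000. V = [p*·77.9894 + (1−p*)·-166.6334]/1.3 = 17.9300. B = V − Δ·S = -269.8615.
(2,0): S=35.6352. Δ = (V_up−V_dn)/(S_up−S_dn) = (-216.7651−-247.0550)/(53.0964−22.8065) = 1.0000. V = [p*·-216.7651 + (1−p*)·-247.0550]/1.3 = -171.9506. B = V − Δ·S = -207.5858.
(2,1): S=82.9632. Δ = (V_up−V_dn)/(S_up−S_dn) = (-146.2464−-216.7651)/(123.6152−53.0964) = 1.0000. V = [p*·-146.2464 + (1−p*)·-216.7651]/1.3 = -124.6226. B = V − Δ·S = -207.5858.
(2,2): S=193.1487. Δ = (V_up−V_dn)/(S_up−S_dn) = (17.9300−-146.2464)/(287.7916−123.6152) = 1.0000. V = [p*·17.9300 + (1−p*)·-146.2464]/1.3 = -14.4371. B = V − Δ·S = -207.5858.
(1,0): S=55.6800. Δ = (V_up−V_dn)/(S_up−S_dn) = (-124.6226−-171.9506)/(82.9632−35.6352) = 1.0000. V = [p*·-124.6226 + (1−p*)·-171.9506]/1.3 = -104.0014. B = V − Δ·S = -159.6814.
(1,1): S=129.6300. Δ = (V_up−V_dn)/(S_up−S_dn) = (-14.4371−-124.6226)/(193.1487−82.9632) = 1.0000. V = [p*·-14.4371 + (1−p*)·-124.6226]/1.3 = -30.0514. B = V − Δ·S = -159.6814.
(0,0): S=87.0000. Δ = (V_up−V_dn)/(S_up−S_dn) = (-30.0514−-104.0014)/(129.6300−55.6800) = 1.0000. V = [p*·-30.0514 + (1−p*)·-104.0014]/1.3 = -35.8318. B = V − Δ·S = -122.8318.
Check: Δ(0,0)·S0 + B(0,0) = -35.8318 = V0.

(0,0): Delta=1.0000 Bond=-122.8318
(1,0): Delta=1.0000 Bond=-159.6814
(1,1): Delta=1.0000 Bond=-159.6814
(2,0): Delta=1.0000 Bond=-207.5858
(2,1): Delta=1.0000 Bond=-207.5858
(2,2): Delta=1.0000 Bond=-207.5858
(3,0): Delta=1.0000 Bond=-269.8615
(3,1): Delta=1.0000 Bond=-269.8615
(3,2): Delta=1.0000 Bond=-269.8615
(3,3): Delta=1.0000 Bond=-269.8615
V0=-35.8318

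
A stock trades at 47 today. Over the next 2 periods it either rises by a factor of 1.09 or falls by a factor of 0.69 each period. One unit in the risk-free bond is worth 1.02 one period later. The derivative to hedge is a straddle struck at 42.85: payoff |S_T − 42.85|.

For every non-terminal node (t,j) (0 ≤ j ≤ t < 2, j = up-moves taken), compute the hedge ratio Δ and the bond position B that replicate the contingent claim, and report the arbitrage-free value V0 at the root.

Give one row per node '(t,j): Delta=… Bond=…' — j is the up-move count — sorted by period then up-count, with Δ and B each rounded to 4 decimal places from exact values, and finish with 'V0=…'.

The replicating-portfolio and risk-neutral prices coincide; use p* = (1.02−0.69)/(1.09−0.69) = 0.8250 for the latter.
At expiry t=2: V(2,0)=20.4733, V(2,1)=7.5013, V(2,2)=12.9907
  t=1,j=0: stock 32.4300 → up 35.3487 (V=7.5013), down 22.3767 (V=20.4733). Price 9.5798; hedge Δ=-1.0000, bond B=42.0098.
  t=1,j=1: stock 51.2300 → up 55.8407 (V=12.9907), down 35.3487 (V=7.5013). Price 11.7942; hedge Δ=0.2679, bond B=-1.9293.
  t=0,j=0: stock 47.0000 → up 51.2300 (V=11.7942), down 32.4300 (V=9.5798). Price 11.1830; hedge Δ=0.1178, bond B=5.6471.
Each (Δ,B) replicates both successor values, so the strategy is self-financing and V0 is arbitrage-free.

(0,0): Delta=0.1178 Bond=5.6471
(1,0): Delta=-1.0000 Bond=42.0098
(1,1): Delta=0.2679 Bond=-1.9293
V0=11.1830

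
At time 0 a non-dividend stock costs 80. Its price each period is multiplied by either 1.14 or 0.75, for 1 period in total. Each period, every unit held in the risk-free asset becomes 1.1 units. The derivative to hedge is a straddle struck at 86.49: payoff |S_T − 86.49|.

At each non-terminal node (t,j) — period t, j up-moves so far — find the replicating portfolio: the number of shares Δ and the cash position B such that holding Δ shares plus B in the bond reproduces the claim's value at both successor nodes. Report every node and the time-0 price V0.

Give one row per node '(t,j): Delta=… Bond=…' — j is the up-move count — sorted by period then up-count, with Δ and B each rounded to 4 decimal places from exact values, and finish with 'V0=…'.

(0,0): Delta=-0.6981 Bond=62.1587
V0=6.3126

Since d<R<u, set p* = (R−d)/(u−d) = 0.8974; price each node as the discounted p*-expectation of its children.
At expiry t=1: V(1,0)=26.4900, V(1,1)=4.7100
Node (0,0) S=80.0000: V=(p*·4.7100+(1−p*)·26.4900)/1.1=6.3126; Δ=(4.7100−26.4900)/(91.2000−60.0000)=-0.6981; B=V−Δ·S=62.1587
Each (Δ,B) replicates both successor values, so the strategy is self-financing and V0 is arbitrage-free.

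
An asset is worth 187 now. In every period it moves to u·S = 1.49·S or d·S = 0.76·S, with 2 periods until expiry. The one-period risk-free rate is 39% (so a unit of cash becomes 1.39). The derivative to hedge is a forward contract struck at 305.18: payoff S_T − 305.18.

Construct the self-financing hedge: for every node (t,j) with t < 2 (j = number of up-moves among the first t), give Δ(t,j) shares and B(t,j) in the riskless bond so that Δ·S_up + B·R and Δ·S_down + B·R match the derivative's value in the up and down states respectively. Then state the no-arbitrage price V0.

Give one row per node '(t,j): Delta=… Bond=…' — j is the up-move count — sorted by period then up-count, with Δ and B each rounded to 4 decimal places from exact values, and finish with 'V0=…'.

Risk-neutral probability p* = (R−d)/(u−d) = (1.39−0.76)/(1.49−0.76) = 0.8630.
Terminal payoffs: V(2,0)=-197.1688, V(2,1)=-93.4212, V(2,2)=109.9787
Node (1,0) S=142.1200: V=(p*·-93.4212+(1−p*)·-197.1688)/1.39=-77.4340; Δ=(-93.4212−-197.1688)/(211.7588−108.0112)=1.0000; B=V−Δ·S=-219.5540
Node (1,1) S=278.6300: V=(p*·109.9787+(1−p*)·-93.4212)/1.39=59.0760; Δ=(109.9787−-93.4212)/(415.1587−211.7588)=1.0000; B=V−Δ·S=-219.5540
Node (0,0) S=187.0000: V=(p*·59.0760+(1−p*)·-77.4340)/1.39=29.0475; Δ=(59.0760−-77.4340)/(278.6300−142.1200)=1.0000; B=V−Δ·S=-157.9525
Root portfolio cost Δ·187+B reproduces V0=29.0475.

(0,0): Delta=1.0000 Bond=-157.9525
(1,0): Delta=1.0000 Bond=-219.5540
(1,1): Delta=1.0000 Bond=-219.5540
V0=29.0475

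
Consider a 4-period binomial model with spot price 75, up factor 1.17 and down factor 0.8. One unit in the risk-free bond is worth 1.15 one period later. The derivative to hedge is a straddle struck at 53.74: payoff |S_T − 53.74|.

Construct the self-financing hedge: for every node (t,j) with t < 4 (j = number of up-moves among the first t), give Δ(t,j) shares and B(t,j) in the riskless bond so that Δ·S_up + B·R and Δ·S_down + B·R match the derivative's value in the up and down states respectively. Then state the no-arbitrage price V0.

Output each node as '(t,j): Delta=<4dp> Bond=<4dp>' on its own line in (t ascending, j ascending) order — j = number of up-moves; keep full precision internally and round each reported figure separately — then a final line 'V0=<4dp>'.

(0,0): Delta=0.9964 Bond=-30.4521
(1,0): Delta=0.9358 Bond=-31.3811
(1,1): Delta=0.9988 Bond=-35.2279
(2,0): Delta=0.1085 Bond=3.6198
(2,1): Delta=0.9681 Bond=-38.3573
(2,2): Delta=1.0000 Bond=-40.6352
(3,0): Delta=-1.0000 Bond=46.7304
(3,1): Delta=0.1518 Bond=1.7304
(3,2): Delta=1.0000 Bond=-46.7304
(3,3): Delta=1.0000 Bond=-46.7304
V0=44.2802

Under the risk-neutral measure, an up-move has probability p* = (R−d)/(u−d) = 0.9459 and values discount at R = 1.15.
Payoff layer (t=4): V(4,0)=23.0200, V(4,1)=8.8120, V(4,2)=11.9672, V(4,3)=42.3568, V(4,4)=86.8015
(3,0): S=38.4000. Δ = (V_up−V_dn)/(S_up−S_dn) = (8.8120−23.0200)/(44.9280−30.7200) = -1.0000. V = [p*·8.8120 + (1−p*)·23.0200]/1.15 = 8.3304. B = V − Δ·S = 46.7304.
(3,1): S=56.1600. Δ = (V_up−V_dn)/(S_up−S_dn) = (11.9672−8.8120)/(65.7072−44.9280) = 0.1518. V = [p*·11.9672 + (1−p*)·8.8120]/1.15 = 10.2580. B = V − Δ·S = 1.7304.
(3,2): S=82.1340. Δ = (V_up−V_dn)/(S_up−S_dn) = (42.3568−11.9672)/(96.0968−65.7072) = 1.0000. V = [p*·42.3568 + (1−p*)·11.9672]/1.15 = 35.4036. B = V − Δ·S = -46.7304.
(3,3): S=120.1210. Δ = (V_up−V_dn)/(S_up−S_dn) = (86.8015−42.3568)/(140.5415−96.0968) = 1.0000. V = [p*·86.8015 + (1−p*)·42.3568]/1.15 = 73.3905. B = V − Δ·S = -46.7304.
(2,0): S=48.0000. Δ = (V_up−V_dn)/(S_up−S_dn) = (10.2580−8.3304)/(56.1600−38.4000) = 0.1085. V = [p*·10.2580 + (1−p*)·8.3304]/1.15 = 8.8294. B = V − Δ·S = 3.6198.
(2,1): S=70.2000. Δ = (V_up−V_dn)/(S_up−S_dn) = (35.4036−10.2580)/(82.1340−56.1600) = 0.9681. V = [p*·35.4036 + (1−p*)·10.2580]/1.15 = 29.6038. B = V − Δ·S = -38.3573.
(2,2): S=102.6675. Δ = (V_up−V_dn)/(S_up−S_dn) = (73.3905−35.4036)/(120.1210−82.1340) = 1.0000. V = [p*·73.3905 + (1−p*)·35.4036]/1.15 = 62.0323. B = V − Δ·S = -40.6352.
(1,0): S=60.0000. Δ = (V_up−V_dn)/(S_up−S_dn) = (29.6038−8.8294)/(70.2000−48.0000) = 0.9358. V = [p*·29.6038 + (1−p*)·8.8294]/1.15 = 24.7659. B = V − Δ·S = -31.3811.
(1,1): S=87.7500. Δ = (V_up−V_dn)/(S_up−S_dn) = (62.0323−29.6038)/(102.6675−70.2000) = 0.9988. V = [p*·62.0323 + (1−p*)·29.6038]/1.15 = 52.4169. B = V − Δ·S = -35.2279.
(0,0): S=75.0000. Δ = (V_up−V_dn)/(S_up−S_dn) = (52.4169−24.7659)/(87.7500−60.0000) = 0.9964. V = [p*·52.4169 + (1−p*)·24.7659]/1.15 = 44.2802. B = V − Δ·S = -30.4521.
The time-0 hedge costs 44.2802, which is the no-arbitrage price.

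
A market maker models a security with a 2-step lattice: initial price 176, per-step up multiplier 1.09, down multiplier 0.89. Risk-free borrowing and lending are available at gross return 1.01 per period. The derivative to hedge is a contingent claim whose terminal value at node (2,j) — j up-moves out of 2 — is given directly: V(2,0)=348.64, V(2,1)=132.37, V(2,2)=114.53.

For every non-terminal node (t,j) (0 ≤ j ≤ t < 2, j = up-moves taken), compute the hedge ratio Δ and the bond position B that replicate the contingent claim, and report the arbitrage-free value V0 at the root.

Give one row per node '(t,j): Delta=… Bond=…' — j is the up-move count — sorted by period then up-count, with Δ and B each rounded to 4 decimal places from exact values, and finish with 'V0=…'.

No-arbitrage ⇒ martingale measure with p* = (R−d)/(u−d) = 0.6000.
At expiry t=2: V(2,0)=348.6400, V(2,1)=132.3700, V(2,2)=114.5300
(1,0): S=156.6400. Δ = (V_up−V_dn)/(S_up−S_dn) = (132.3700−348.6400)/(170.7376−139.4096) = -6.9034. V = [p*·132.3700 + (1−p*)·348.6400]/1.01 = 216.7109. B = V − Δ·S = 1298.0609.
(1,1): S=191.8400. Δ = (V_up−V_dn)/(S_up−S_dn) = (114.5300−132.3700)/(209.1056−170.7376) = -0.4650. V = [p*·114.5300 + (1−p*)·132.3700]/1.01 = 120.4614. B = V − Δ·S = 209.6614.
(0,0): S=176.0000. Δ = (V_up−V_dn)/(S_up−S_dn) = (120.4614−216.7109)/(191.8400−156.6400) = -2.7344. V = [p*·120.4614 + (1−p*)·216.7109]/1.01 = 157.3873. B = V − Δ·S = 638.6348.
Check: Δ(0,0)·S0 + B(0,0) = 157.3873 = V0.

(0,0): Delta=-2.7344 Bond=638.6348
(1,0): Delta=-6.9034 Bond=1298.0609
(1,1): Delta=-0.4650 Bond=209.6614
V0=157.3873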